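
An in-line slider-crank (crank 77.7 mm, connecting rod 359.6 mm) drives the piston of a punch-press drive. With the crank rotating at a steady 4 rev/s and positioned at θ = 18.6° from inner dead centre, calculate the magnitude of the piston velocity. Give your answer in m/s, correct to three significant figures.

0.751

ω = 2π·4 = 25.13 rad/s
For an in-line slider-crank, x = r cosθ + √(L² − r² sin²θ), so v = −rω sinθ·[1 + r cosθ/√(L² − r² sin²θ)].
With r = 0.0777 m, L = 0.3596 m, θ = 18.6°: √(L² − r² sin²θ) = 0.35874 m.
v = −0.0777·25.13·0.31896·[1 + 0.0777·0.94777/0.35874] = -0.75073 m/s.
|v| = 0.75073 m/s.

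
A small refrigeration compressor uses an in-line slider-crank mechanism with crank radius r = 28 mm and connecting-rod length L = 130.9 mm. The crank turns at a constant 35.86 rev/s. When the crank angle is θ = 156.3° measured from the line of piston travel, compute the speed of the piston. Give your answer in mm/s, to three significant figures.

2040

ω = 2π·35.9 = 225.3 rad/s
For an in-line slider-crank, x = r cosθ + √(L² − r² sin²θ), so v = −rω sinθ·[1 + r cosθ/√(L² − r² sin²θ)].
With r = 0.028 m, L = 0.1309 m, θ = 156.3°: √(L² − r² sin²θ) = 0.13042 m.
v = −0.028·225.3·0.40195·[1 + 0.028·-0.91566/0.13042] = -2.0373 m/s.
|v| = 2.0373 m/s = 2037.3 mm/s.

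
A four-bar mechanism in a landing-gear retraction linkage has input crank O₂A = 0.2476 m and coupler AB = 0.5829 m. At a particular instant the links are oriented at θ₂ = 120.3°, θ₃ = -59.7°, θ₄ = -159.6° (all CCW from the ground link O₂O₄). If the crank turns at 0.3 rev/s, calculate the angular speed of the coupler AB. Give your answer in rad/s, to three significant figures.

ω₂ = 1.885 rad/s (from 0.3 rev/s).
Differentiating the loop-closure r₂e^{iθ₂}+r₃e^{iθ₃}=r₁+r₄e^{iθ₄} gives r₂ω₂e^{iθ₂}+r₃ω₃e^{iθ₃}=r₄ω₄e^{iθ₄}.
Eliminating the other unknown: ω₃ = r₂ω₂ sin(θ₄−θ₂) / [r₃ sin(θ₃−θ₄)].
Numerator sine = +0.98511; denominator sine = +0.98511.
Result = 0.2476·1.885·(+0.98511) / (0.5829·(+0.98511)) = +0.80068 rad/s; magnitude 0.80068 rad/s.

0.801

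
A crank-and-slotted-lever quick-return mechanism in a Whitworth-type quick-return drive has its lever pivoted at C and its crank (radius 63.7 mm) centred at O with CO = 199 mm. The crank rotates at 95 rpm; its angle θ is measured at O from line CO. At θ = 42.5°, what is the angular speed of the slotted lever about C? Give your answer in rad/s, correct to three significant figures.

2.14

ω = 9.948 rad/s (from 95 rpm).
Crank pin A relative to C: A = (d + r cosθ, r sinθ); lever angle φ = atan2(r sinθ, d + r cosθ).
Differentiating tanφ: φ̇ = rω(d cosθ + r)/(d² + r² + 2dr cosθ).
d² + r² + 2dr cosθ = |CA|² = 0.0623506 m²;  d cosθ + r = +0.21042 m.
|ω_lever| = |0.0637·9.948·+0.21042| / 0.0623506 = 2.1386 rad/s.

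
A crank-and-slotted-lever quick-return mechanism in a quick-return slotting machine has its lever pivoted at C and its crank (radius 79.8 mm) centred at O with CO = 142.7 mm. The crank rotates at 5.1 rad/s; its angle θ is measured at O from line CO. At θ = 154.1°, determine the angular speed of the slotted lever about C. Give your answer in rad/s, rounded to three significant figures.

ω = 5.1 rad/s
Crank pin A relative to C: A = (d + r cosθ, r sinθ); lever angle φ = atan2(r sinθ, d + r cosθ).
Differentiating tanφ: φ̇ = rω(d cosθ + r)/(d² + r² + 2dr cosθ).
d² + r² + 2dr cosθ = |CA|² = 0.00624397 m²;  d cosθ + r = -0.048567 m.
|ω_lever| = |0.0798·5.1·-0.048567| / 0.00624397 = 3.1656 rad/s.

3.17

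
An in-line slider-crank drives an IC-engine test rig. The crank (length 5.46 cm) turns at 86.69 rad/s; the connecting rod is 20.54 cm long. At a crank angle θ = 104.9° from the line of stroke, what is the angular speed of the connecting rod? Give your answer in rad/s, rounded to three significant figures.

ω = 86.69 rad/s
The rod makes angle φ with the slider axis where L sinφ = r sinθ; differentiating, L cosφ·φ̇ = r ω cosθ.
L cosφ = √(L² − r² sin²θ) = 0.19851 m.
|ω_rod| = r ω |cosθ| / √(L² − r² sin²θ) = 0.0546·86.69·0.25713/0.19851 = 6.1312 rad/s.

6.13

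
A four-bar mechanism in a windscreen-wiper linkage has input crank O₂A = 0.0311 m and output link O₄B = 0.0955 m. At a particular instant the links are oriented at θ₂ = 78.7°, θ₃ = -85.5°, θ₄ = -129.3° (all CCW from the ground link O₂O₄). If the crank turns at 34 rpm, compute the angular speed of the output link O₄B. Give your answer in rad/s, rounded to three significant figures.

0.456

ω₂ = 3.56 rad/s (from 34 rpm).
Differentiating the loop-closure r₂e^{iθ₂}+r₃e^{iθ₃}=r₁+r₄e^{iθ₄} gives r₂ω₂e^{iθ₂}+r₃ω₃e^{iθ₃}=r₄ω₄e^{iθ₄}.
Eliminating the other unknown: ω₄ = r₂ω₂ sin(θ₂−θ₃) / [r₄ sin(θ₄−θ₃)].
Numerator sine = +0.27228; denominator sine = -0.69214.
Result = 0.0311·3.56·(+0.27228) / (0.0955·(-0.69214)) = -0.45613 rad/s; magnitude 0.45613 rad/s.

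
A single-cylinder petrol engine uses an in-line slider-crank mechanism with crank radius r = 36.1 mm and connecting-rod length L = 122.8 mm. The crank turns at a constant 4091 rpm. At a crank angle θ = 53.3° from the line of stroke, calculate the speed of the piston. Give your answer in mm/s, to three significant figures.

ω = 2π·4091/60 = 428.4 rad/s
For an in-line slider-crank, x = r cosθ + √(L² − r² sin²θ), so v = −rω sinθ·[1 + r cosθ/√(L² − r² sin²θ)].
With r = 0.0361 m, L = 0.1228 m, θ = 53.3°: √(L² − r² sin²θ) = 0.11934 m.
v = −0.0361·428.4·0.80178·[1 + 0.0361·0.59763/0.11934] = -14.642 m/s.
|v| = 14.642 m/s = 14642 mm/s.

14600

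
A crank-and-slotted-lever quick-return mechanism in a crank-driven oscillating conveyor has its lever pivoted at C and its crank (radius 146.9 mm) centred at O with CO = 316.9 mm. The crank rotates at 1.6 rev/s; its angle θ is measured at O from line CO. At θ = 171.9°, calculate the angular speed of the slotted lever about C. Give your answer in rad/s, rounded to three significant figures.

ω = 10.05 rad/s (from 1.6 rev/s).
Crank pin A relative to C: A = (d + r cosθ, r sinθ); lever angle φ = atan2(r sinθ, d + r cosθ).
Differentiating tanφ: φ̇ = rω(d cosθ + r)/(d² + r² + 2dr cosθ).
d² + r² + 2dr cosθ = |CA|² = 0.0298288 m²;  d cosθ + r = -0.16684 m.
|ω_lever| = |0.1469·10.05·-0.16684| / 0.0298288 = 8.26 rad/s.

8.26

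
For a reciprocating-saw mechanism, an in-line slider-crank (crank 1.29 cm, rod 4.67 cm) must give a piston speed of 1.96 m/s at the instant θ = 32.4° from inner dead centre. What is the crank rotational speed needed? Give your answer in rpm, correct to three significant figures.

For an in-line slider-crank, |v_piston| = rω|sinθ|·[1 + r cosθ/√(L² − r² sin²θ)].
With r = 0.0129 m, L = 0.0467 m, θ = 32.4°: the bracketed kinematic factor |dx/dθ| = 0.0085422 m.
ω = v/|dx/dθ| = 1.96/0.0085422 = 229.45 rad/s.
N = 60ω/(2π) = 2191.1 rpm.

2190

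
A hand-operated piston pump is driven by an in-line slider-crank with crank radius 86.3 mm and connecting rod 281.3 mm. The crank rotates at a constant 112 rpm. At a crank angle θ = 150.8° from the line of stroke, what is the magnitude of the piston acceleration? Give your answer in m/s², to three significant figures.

8.37

ω = 2π·112/60 = 11.73 rad/s
x(θ) = r cosθ + √(L² − r² sin²θ); with ω constant, a = ω²·d²x/dθ².
d²x/dθ² = −r cosθ − r²(cos2θ)/√u − r⁴ sin²2θ/(4u^{3/2}),  u = L² − r² sin²θ = 0.0773571 m².
Substituting r = 0.0863 m, L = 0.2813 m, θ = 150.8°: d²x/dθ² = +0.060835 m.
a = ω²·d²x/dθ² = (11.73)²·(+0.060835) = +8.3684 m/s²;  |a| = 8.3684 m/s².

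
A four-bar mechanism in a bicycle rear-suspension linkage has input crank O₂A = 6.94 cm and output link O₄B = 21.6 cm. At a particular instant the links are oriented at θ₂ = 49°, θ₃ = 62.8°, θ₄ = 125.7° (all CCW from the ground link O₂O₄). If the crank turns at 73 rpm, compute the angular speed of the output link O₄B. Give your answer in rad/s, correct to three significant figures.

0.658

ω₂ = 7.645 rad/s (from 73 rpm).
Differentiating the loop-closure r₂e^{iθ₂}+r₃e^{iθ₃}=r₁+r₄e^{iθ₄} gives r₂ω₂e^{iθ₂}+r₃ω₃e^{iθ₃}=r₄ω₄e^{iθ₄}.
Eliminating the other unknown: ω₄ = r₂ω₂ sin(θ₂−θ₃) / [r₄ sin(θ₄−θ₃)].
Numerator sine = -0.23853; denominator sine = +0.89021.
Result = 0.0694·7.645·(-0.23853) / (0.216·(+0.89021)) = -0.65813 rad/s; magnitude 0.65813 rad/s.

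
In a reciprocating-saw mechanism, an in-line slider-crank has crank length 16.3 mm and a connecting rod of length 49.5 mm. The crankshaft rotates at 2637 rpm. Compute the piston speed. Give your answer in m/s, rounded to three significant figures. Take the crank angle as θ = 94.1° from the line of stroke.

ω = 2π·2637/60 = 276.1 rad/s
For an in-line slider-crank, x = r cosθ + √(L² − r² sin²θ), so v = −rω sinθ·[1 + r cosθ/√(L² − r² sin²θ)].
With r = 0.0163 m, L = 0.0495 m, θ = 94.1°: √(L² − r² sin²θ) = 0.046754 m.
v = −0.0163·276.1·0.99744·[1 + 0.0163·-0.07150/0.046754] = -4.3777 m/s.
|v| = 4.3777 m/s.

4.38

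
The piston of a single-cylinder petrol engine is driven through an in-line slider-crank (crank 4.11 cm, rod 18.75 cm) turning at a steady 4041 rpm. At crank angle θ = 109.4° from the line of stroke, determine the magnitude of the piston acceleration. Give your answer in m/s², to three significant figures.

ω = 2π·4041/60 = 423.2 rad/s
x(θ) = r cosθ + √(L² − r² sin²θ); with ω constant, a = ω²·d²x/dθ².
d²x/dθ² = −r cosθ − r²(cos2θ)/√u − r⁴ sin²2θ/(4u^{3/2}),  u = L² − r² sin²θ = 0.0336534 m².
Substituting r = 0.0411 m, L = 0.1875 m, θ = 109.4°: d²x/dθ² = +0.020783 m.
a = ω²·d²x/dθ² = (423.2)²·(+0.020783) = +3721.7 m/s²;  |a| = 3721.7 m/s².

3720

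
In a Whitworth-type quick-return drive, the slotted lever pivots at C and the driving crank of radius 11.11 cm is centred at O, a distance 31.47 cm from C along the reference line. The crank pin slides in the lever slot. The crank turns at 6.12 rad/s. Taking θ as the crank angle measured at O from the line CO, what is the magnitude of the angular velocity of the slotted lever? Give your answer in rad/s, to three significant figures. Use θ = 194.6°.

3.01

ω = 6.12 rad/s
Crank pin A relative to C: A = (d + r cosθ, r sinθ); lever angle φ = atan2(r sinθ, d + r cosθ).
Differentiating tanφ: φ̇ = rω(d cosθ + r)/(d² + r² + 2dr cosθ).
d² + r² + 2dr cosθ = |CA|² = 0.0437109 m²;  d cosθ + r = -0.19344 m.
|ω_lever| = |0.1111·6.12·-0.19344| / 0.0437109 = 3.009 rad/s.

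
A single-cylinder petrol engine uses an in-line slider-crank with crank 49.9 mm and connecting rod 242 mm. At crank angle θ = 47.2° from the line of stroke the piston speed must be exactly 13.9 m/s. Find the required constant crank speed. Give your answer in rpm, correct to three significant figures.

3180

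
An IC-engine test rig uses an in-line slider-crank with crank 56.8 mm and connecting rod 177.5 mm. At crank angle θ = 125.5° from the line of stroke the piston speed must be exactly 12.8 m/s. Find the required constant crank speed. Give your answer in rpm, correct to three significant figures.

For an in-line slider-crank, |v_piston| = rω|sinθ|·[1 + r cosθ/√(L² − r² sin²θ)].
With r = 0.0568 m, L = 0.1775 m, θ = 125.5°: the bracketed kinematic factor |dx/dθ| = 0.037342 m.
ω = v/|dx/dθ| = 12.8/0.037342 = 342.78 rad/s.
N = 60ω/(2π) = 3273.3 rpm.

3270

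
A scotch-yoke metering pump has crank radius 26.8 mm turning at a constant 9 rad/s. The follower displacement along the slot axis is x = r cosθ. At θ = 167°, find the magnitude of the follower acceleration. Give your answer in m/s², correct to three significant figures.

ω = 9 rad/s
x = r cosθ ⇒ ẍ = −rω² cosθ (ω constant).
|a| = rω²|cosθ| = 0.0268·(9)²·|cos 167°| = 2.1152 m/s².

2.12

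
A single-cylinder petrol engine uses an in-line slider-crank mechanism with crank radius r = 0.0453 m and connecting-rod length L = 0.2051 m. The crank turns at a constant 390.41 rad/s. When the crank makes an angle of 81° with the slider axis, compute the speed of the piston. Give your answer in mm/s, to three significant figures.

ω = 390.4 rad/s
For an in-line slider-crank, x = r cosθ + √(L² − r² sin²θ), so v = −rω sinθ·[1 + r cosθ/√(L² − r² sin²θ)].
With r = 0.0453 m, L = 0.2051 m, θ = 81°: √(L² − r² sin²θ) = 0.20016 m.
v = −0.0453·390.4·0.98769·[1 + 0.0453·0.15643/0.20016] = -18.086 m/s.
|v| = 18.086 m/s = 18086 mm/s.

18100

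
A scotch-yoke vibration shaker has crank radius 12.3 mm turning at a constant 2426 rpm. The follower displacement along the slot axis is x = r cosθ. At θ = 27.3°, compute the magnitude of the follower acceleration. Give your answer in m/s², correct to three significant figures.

ω = 254.1 rad/s (from 2426 rpm).
x = r cosθ ⇒ ẍ = −rω² cosθ (ω constant).
|a| = rω²|cosθ| = 0.0123·(254.1)²·|cos 27.3°| = 705.44 m/s².

705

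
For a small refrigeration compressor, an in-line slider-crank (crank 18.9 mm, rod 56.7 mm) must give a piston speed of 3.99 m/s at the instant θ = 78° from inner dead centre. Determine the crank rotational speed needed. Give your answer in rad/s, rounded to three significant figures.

201

For an in-line slider-crank, |v_piston| = rω|sinθ|·[1 + r cosθ/√(L² − r² sin²θ)].
With r = 0.0189 m, L = 0.0567 m, θ = 78°: the bracketed kinematic factor |dx/dθ| = 0.019842 m.
ω = v/|dx/dθ| = 3.99/0.019842 = 201.09 rad/s.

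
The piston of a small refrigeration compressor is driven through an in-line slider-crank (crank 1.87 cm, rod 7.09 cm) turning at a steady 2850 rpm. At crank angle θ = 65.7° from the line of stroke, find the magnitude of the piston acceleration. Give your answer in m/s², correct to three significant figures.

ω = 2π·2850/60 = 298.5 rad/s
x(θ) = r cosθ + √(L² − r² sin²θ); with ω constant, a = ω²·d²x/dθ².
d²x/dθ² = −r cosθ − r²(cos2θ)/√u − r⁴ sin²2θ/(4u^{3/2}),  u = L² − r² sin²θ = 0.00473634 m².
Substituting r = 0.0187 m, L = 0.0709 m, θ = 65.7°: d²x/dθ² = -0.0043879 m.
a = ω²·d²x/dθ² = (298.5)²·(-0.0043879) = -390.84 m/s²;  |a| = 390.84 m/s².

391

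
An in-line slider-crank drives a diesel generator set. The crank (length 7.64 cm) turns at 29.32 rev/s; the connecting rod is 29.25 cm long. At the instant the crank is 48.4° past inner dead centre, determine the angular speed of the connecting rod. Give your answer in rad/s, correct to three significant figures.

32.6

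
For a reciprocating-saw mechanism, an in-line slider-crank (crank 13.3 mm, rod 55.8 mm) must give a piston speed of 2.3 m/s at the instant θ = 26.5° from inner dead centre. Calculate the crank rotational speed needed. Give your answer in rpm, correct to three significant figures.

For an in-line slider-crank, |v_piston| = rω|sinθ|·[1 + r cosθ/√(L² − r² sin²θ)].
With r = 0.0133 m, L = 0.0558 m, θ = 26.5°: the bracketed kinematic factor |dx/dθ| = 0.0072075 m.
ω = v/|dx/dθ| = 2.3/0.0072075 = 319.11 rad/s.
N = 60ω/(2π) = 3047.3 rpm.

3050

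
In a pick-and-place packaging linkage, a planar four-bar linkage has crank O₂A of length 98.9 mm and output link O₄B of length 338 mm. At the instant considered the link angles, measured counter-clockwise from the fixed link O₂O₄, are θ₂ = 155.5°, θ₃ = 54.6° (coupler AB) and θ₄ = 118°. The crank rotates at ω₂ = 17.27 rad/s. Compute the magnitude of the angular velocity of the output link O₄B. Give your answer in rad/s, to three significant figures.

ω₂ = 17.27 rad/s
Differentiating the loop-closure r₂e^{iθ₂}+r₃e^{iθ₃}=r₁+r₄e^{iθ₄} gives r₂ω₂e^{iθ₂}+r₃ω₃e^{iθ₃}=r₄ω₄e^{iθ₄}.
Eliminating the other unknown: ω₄ = r₂ω₂ sin(θ₂−θ₃) / [r₄ sin(θ₄−θ₃)].
Numerator sine = +0.98196; denominator sine = +0.89415.
Result = 0.0989·17.27·(+0.98196) / (0.338·(+0.89415)) = +5.5495 rad/s; magnitude 5.5495 rad/s.

5.55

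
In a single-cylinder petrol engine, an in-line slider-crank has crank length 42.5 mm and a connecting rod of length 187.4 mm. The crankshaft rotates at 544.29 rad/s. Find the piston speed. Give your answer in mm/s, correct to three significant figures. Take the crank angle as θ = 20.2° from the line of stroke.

ω = 544.3 rad/s
For an in-line slider-crank, x = r cosθ + √(L² − r² sin²θ), so v = −rω sinθ·[1 + r cosθ/√(L² − r² sin²θ)].
With r = 0.0425 m, L = 0.1874 m, θ = 20.2°: √(L² − r² sin²θ) = 0.18682 m.
v = −0.0425·544.3·0.34530·[1 + 0.0425·0.93849/0.18682] = -9.6928 m/s.
|v| = 9.6928 m/s = 9692.8 mm/s.

9690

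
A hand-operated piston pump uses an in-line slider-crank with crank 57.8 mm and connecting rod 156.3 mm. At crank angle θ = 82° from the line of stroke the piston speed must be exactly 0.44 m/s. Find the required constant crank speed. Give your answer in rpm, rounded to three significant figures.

For an in-line slider-crank, |v_piston| = rω|sinθ|·[1 + r cosθ/√(L² − r² sin²θ)].
With r = 0.0578 m, L = 0.1563 m, θ = 82°: the bracketed kinematic factor |dx/dθ| = 0.060403 m.
ω = v/|dx/dθ| = 0.44/0.060403 = 7.2844 rad/s.
N = 60ω/(2π) = 69.561 rpm.

69.6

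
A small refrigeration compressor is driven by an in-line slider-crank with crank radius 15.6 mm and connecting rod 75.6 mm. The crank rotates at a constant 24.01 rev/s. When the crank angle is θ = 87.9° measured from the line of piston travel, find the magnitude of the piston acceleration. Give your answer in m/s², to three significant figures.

ω = 2π·24 = 150.9 rad/s
x(θ) = r cosθ + √(L² − r² sin²θ); with ω constant, a = ω²·d²x/dθ².
d²x/dθ² = −r cosθ − r²(cos2θ)/√u − r⁴ sin²2θ/(4u^{3/2}),  u = L² − r² sin²θ = 0.00547233 m².
Substituting r = 0.0156 m, L = 0.0756 m, θ = 87.9°: d²x/dθ² = +0.0027091 m.
a = ω²·d²x/dθ² = (150.9)²·(+0.0027091) = +61.655 m/s²;  |a| = 61.655 m/s².

61.7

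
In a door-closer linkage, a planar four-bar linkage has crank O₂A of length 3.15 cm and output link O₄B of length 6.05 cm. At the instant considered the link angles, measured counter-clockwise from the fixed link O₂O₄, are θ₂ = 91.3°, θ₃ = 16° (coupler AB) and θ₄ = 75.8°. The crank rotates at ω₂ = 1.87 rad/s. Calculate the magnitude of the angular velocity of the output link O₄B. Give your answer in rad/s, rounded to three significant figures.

ω₂ = 1.87 rad/s
Differentiating the loop-closure r₂e^{iθ₂}+r₃e^{iθ₃}=r₁+r₄e^{iθ₄} gives r₂ω₂e^{iθ₂}+r₃ω₃e^{iθ₃}=r₄ω₄e^{iθ₄}.
Eliminating the other unknown: ω₄ = r₂ω₂ sin(θ₂−θ₃) / [r₄ sin(θ₄−θ₃)].
Numerator sine = +0.96727; denominator sine = +0.86427.
Result = 0.0315·1.87·(+0.96727) / (0.0605·(+0.86427)) = +1.0897 rad/s; magnitude 1.0897 rad/s.

1.09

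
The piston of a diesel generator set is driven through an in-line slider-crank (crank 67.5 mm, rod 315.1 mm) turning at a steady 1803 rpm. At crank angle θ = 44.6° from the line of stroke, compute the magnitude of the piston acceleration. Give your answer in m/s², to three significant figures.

1730

ω = 2π·1803/60 = 188.8 rad/s
x(θ) = r cosθ + √(L² − r² sin²θ); with ω constant, a = ω²·d²x/dθ².
d²x/dθ² = −r cosθ − r²(cos2θ)/√u − r⁴ sin²2θ/(4u^{3/2}),  u = L² − r² sin²θ = 0.0970417 m².
Substituting r = 0.0675 m, L = 0.3151 m, θ = 44.6°: d²x/dθ² = -0.048438 m.
a = ω²·d²x/dθ² = (188.8)²·(-0.048438) = -1726.8 m/s²;  |a| = 1726.8 m/s².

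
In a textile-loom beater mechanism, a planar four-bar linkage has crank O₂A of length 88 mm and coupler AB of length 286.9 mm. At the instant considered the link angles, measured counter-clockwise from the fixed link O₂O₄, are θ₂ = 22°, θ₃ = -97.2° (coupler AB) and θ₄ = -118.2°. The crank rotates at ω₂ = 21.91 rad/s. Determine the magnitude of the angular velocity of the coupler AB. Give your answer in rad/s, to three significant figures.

12.0

ω₂ = 21.91 rad/s
Differentiating the loop-closure r₂e^{iθ₂}+r₃e^{iθ₃}=r₁+r₄e^{iθ₄} gives r₂ω₂e^{iθ₂}+r₃ω₃e^{iθ₃}=r₄ω₄e^{iθ₄}.
Eliminating the other unknown: ω₃ = r₂ω₂ sin(θ₄−θ₂) / [r₃ sin(θ₃−θ₄)].
Numerator sine = -0.64011; denominator sine = +0.35837.
Result = 0.088·21.91·(-0.64011) / (0.2869·(+0.35837)) = -12.004 rad/s; magnitude 12.004 rad/s.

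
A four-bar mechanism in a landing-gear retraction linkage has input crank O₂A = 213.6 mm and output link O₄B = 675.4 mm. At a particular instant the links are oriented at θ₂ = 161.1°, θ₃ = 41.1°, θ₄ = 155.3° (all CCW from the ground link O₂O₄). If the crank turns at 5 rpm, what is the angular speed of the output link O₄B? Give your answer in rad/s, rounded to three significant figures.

0.157

ω₂ = 0.5236 rad/s (from 5 rpm).
Differentiating the loop-closure r₂e^{iθ₂}+r₃e^{iθ₃}=r₁+r₄e^{iθ₄} gives r₂ω₂e^{iθ₂}+r₃ω₃e^{iθ₃}=r₄ω₄e^{iθ₄}.
Eliminating the other unknown: ω₄ = r₂ω₂ sin(θ₂−θ₃) / [r₄ sin(θ₄−θ₃)].
Numerator sine = +0.86603; denominator sine = +0.91212.
Result = 0.2136·0.5236·(+0.86603) / (0.6754·(+0.91212)) = +0.15722 rad/s; magnitude 0.15722 rad/s.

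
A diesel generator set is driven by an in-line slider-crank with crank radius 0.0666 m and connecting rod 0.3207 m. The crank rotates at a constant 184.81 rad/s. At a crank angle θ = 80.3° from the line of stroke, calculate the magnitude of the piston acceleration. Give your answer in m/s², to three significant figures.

71.3

ω = 184.8 rad/s
x(θ) = r cosθ + √(L² − r² sin²θ); with ω constant, a = ω²·d²x/dθ².
d²x/dθ² = −r cosθ − r²(cos2θ)/√u − r⁴ sin²2θ/(4u^{3/2}),  u = L² − r² sin²θ = 0.0985388 m².
Substituting r = 0.0666 m, L = 0.3207 m, θ = 80.3°: d²x/dθ² = +0.0020889 m.
a = ω²·d²x/dθ² = (184.8)²·(+0.0020889) = +71.345 m/s²;  |a| = 71.345 m/s².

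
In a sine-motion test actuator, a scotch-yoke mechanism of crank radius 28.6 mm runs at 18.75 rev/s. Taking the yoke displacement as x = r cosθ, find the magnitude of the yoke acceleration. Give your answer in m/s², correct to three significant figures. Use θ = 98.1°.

55.9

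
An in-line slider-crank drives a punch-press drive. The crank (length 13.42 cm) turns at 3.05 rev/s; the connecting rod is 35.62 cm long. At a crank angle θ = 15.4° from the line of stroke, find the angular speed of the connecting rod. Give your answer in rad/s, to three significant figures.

ω = 19.16 rad/s (converted from 3.05 rev/s).
The rod makes angle φ with the slider axis where L sinφ = r sinθ; differentiating, L cosφ·φ̇ = r ω cosθ.
L cosφ = √(L² − r² sin²θ) = 0.35441 m.
|ω_rod| = r ω |cosθ| / √(L² − r² sin²θ) = 0.1342·19.16·0.96410/0.35441 = 6.9959 rad/s.

7.00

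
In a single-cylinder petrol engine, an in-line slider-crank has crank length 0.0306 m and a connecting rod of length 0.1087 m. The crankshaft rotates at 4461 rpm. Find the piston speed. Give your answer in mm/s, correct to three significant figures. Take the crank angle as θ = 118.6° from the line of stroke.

ω = 2π·4461/60 = 467.2 rad/s
For an in-line slider-crank, x = r cosθ + √(L² − r² sin²θ), so v = −rω sinθ·[1 + r cosθ/√(L² − r² sin²θ)].
With r = 0.0306 m, L = 0.1087 m, θ = 118.6°: √(L² − r² sin²θ) = 0.10533 m.
v = −0.0306·467.2·0.87798·[1 + 0.0306·-0.47869/0.10533] = -10.805 m/s.
|v| = 10.805 m/s = 10805 mm/s.

10800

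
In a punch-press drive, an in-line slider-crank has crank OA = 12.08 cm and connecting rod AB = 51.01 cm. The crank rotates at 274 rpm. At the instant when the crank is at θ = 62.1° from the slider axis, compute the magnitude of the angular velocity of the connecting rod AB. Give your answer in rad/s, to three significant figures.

ω = 28.69 rad/s (converted from 274 rpm).
The rod makes angle φ with the slider axis where L sinφ = r sinθ; differentiating, L cosφ·φ̇ = r ω cosθ.
L cosφ = √(L² − r² sin²θ) = 0.4988 m.
|ω_rod| = r ω |cosθ| / √(L² − r² sin²θ) = 0.1208·28.69·0.46793/0.4988 = 3.2516 rad/s.

3.25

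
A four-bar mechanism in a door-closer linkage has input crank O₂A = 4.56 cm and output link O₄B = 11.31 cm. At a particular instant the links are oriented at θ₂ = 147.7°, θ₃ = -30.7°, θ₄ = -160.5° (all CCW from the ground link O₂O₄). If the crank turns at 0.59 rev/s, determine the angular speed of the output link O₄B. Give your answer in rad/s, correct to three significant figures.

ω₂ = 3.707 rad/s (from 0.59 rev/s).
Differentiating the loop-closure r₂e^{iθ₂}+r₃e^{iθ₃}=r₁+r₄e^{iθ₄} gives r₂ω₂e^{iθ₂}+r₃ω₃e^{iθ₃}=r₄ω₄e^{iθ₄}.
Eliminating the other unknown: ω₄ = r₂ω₂ sin(θ₂−θ₃) / [r₄ sin(θ₄−θ₃)].
Numerator sine = +0.02792; denominator sine = -0.76828.
Result = 0.0456·3.707·(+0.02792) / (0.1131·(-0.76828)) = -0.054319 rad/s; magnitude 0.054319 rad/s.

0.0543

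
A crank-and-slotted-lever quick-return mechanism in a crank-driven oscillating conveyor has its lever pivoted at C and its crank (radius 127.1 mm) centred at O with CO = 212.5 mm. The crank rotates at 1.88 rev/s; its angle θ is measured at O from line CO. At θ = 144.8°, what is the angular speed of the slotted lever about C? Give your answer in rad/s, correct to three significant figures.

4.07

ω = 11.81 rad/s (from 1.88 rev/s).
Crank pin A relative to C: A = (d + r cosθ, r sinθ); lever angle φ = atan2(r sinθ, d + r cosθ).
Differentiating tanφ: φ̇ = rω(d cosθ + r)/(d² + r² + 2dr cosθ).
d² + r² + 2dr cosθ = |CA|² = 0.0171705 m²;  d cosθ + r = -0.046543 m.
|ω_lever| = |0.1271·11.81·-0.046543| / 0.0171705 = 4.0696 rad/s.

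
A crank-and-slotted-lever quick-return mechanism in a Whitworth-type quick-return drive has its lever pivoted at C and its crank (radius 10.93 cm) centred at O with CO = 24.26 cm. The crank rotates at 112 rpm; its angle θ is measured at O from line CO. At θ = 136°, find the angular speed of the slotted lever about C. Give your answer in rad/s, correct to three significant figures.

ω = 11.73 rad/s (from 112 rpm).
Crank pin A relative to C: A = (d + r cosθ, r sinθ); lever angle φ = atan2(r sinθ, d + r cosθ).
Differentiating tanφ: φ̇ = rω(d cosθ + r)/(d² + r² + 2dr cosθ).
d² + r² + 2dr cosθ = |CA|² = 0.032653 m²;  d cosθ + r = -0.065212 m.
|ω_lever| = |0.1093·11.73·-0.065212| / 0.032653 = 2.5602 rad/s.

2.56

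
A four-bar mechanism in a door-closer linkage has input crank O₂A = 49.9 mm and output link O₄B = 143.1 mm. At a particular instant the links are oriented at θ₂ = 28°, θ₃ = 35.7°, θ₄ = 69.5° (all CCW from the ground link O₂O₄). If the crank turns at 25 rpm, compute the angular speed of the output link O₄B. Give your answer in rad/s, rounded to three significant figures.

ω₂ = 2.618 rad/s (from 25 rpm).
Differentiating the loop-closure r₂e^{iθ₂}+r₃e^{iθ₃}=r₁+r₄e^{iθ₄} gives r₂ω₂e^{iθ₂}+r₃ω₃e^{iθ₃}=r₄ω₄e^{iθ₄}.
Eliminating the other unknown: ω₄ = r₂ω₂ sin(θ₂−θ₃) / [r₄ sin(θ₄−θ₃)].
Numerator sine = -0.13399; denominator sine = +0.55630.
Result = 0.0499·2.618·(-0.13399) / (0.1431·(+0.55630)) = -0.21988 rad/s; magnitude 0.21988 rad/s.

0.220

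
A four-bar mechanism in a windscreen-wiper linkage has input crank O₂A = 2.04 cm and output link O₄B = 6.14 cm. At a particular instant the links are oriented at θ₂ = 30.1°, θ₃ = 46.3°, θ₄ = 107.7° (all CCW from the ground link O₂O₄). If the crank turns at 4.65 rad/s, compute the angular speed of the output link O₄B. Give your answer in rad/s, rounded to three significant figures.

ω₂ = 4.65 rad/s
Differentiating the loop-closure r₂e^{iθ₂}+r₃e^{iθ₃}=r₁+r₄e^{iθ₄} gives r₂ω₂e^{iθ₂}+r₃ω₃e^{iθ₃}=r₄ω₄e^{iθ₄}.
Eliminating the other unknown: ω₄ = r₂ω₂ sin(θ₂−θ₃) / [r₄ sin(θ₄−θ₃)].
Numerator sine = -0.27899; denominator sine = +0.87798.
Result = 0.0204·4.65·(-0.27899) / (0.0614·(+0.87798)) = -0.49093 rad/s; magnitude 0.49093 rad/s.

0.491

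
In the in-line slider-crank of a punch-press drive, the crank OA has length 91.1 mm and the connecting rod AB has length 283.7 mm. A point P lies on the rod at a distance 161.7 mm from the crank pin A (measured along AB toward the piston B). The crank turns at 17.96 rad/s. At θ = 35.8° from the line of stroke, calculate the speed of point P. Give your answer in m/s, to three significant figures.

ω = 17.96 rad/s.  Crank-pin speed |V_A| = rω = 1.6362 m/s, perpendicular to OA.
Rod angle: sinφ = −(r/L) sinθ ⇒ φ = -10.827°; ω_rod = −rω cosθ/√(L²−r²sin²θ) = -4.7623 rad/s.
V_P = V_A + ω_rod × AP, with AP = 0.1617 m along the rod.
Components: V_Px = −rω sinθ − a·ω_rod·sinφ = -1.1017 m/s;  V_Py = rω cosθ + a·ω_rod·cosφ = +0.57066 m/s.
|V_P| = √(V_Px² + V_Py²) = 1.2408 m/s.

1.24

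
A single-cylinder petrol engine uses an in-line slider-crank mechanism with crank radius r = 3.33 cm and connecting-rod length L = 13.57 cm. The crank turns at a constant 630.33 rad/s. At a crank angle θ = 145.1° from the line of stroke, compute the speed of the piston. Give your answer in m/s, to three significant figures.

ω = 630.3 rad/s
For an in-line slider-crank, x = r cosθ + √(L² − r² sin²θ), so v = −rω sinθ·[1 + r cosθ/√(L² − r² sin²θ)].
With r = 0.0333 m, L = 0.1357 m, θ = 145.1°: √(L² − r² sin²θ) = 0.13436 m.
v = −0.0333·630.3·0.57215·[1 + 0.0333·-0.82015/0.13436] = -9.5681 m/s.
|v| = 9.5681 m/s.

9.57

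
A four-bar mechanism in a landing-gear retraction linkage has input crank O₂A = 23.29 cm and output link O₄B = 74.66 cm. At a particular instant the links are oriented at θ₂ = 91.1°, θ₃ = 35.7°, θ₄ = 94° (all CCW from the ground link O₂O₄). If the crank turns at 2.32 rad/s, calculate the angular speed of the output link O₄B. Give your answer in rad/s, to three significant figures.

0.700

ω₂ = 2.32 rad/s
Differentiating the loop-closure r₂e^{iθ₂}+r₃e^{iθ₃}=r₁+r₄e^{iθ₄} gives r₂ω₂e^{iθ₂}+r₃ω₃e^{iθ₃}=r₄ω₄e^{iθ₄}.
Eliminating the other unknown: ω₄ = r₂ω₂ sin(θ₂−θ₃) / [r₄ sin(θ₄−θ₃)].
Numerator sine = +0.82314; denominator sine = +0.85081.
Result = 0.2329·2.32·(+0.82314) / (0.7466·(+0.85081)) = +0.70018 rad/s; magnitude 0.70018 rad/s.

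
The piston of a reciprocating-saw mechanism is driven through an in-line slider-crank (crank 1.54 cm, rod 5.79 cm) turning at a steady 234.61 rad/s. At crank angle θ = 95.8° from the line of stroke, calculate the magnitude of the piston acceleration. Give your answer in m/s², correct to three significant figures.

314

ω = 234.6 rad/s
x(θ) = r cosθ + √(L² − r² sin²θ); with ω constant, a = ω²·d²x/dθ².
d²x/dθ² = −r cosθ − r²(cos2θ)/√u − r⁴ sin²2θ/(4u^{3/2}),  u = L² − r² sin²θ = 0.00311767 m².
Substituting r = 0.0154 m, L = 0.0579 m, θ = 95.8°: d²x/dθ² = +0.0057137 m.
a = ω²·d²x/dθ² = (234.6)²·(+0.0057137) = +314.49 m/s²;  |a| = 314.49 m/s².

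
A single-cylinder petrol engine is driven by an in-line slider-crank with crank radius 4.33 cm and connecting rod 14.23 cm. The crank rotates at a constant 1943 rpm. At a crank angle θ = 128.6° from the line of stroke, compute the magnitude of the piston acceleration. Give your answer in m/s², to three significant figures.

ω = 2π·1943/60 = 203.5 rad/s
x(θ) = r cosθ + √(L² − r² sin²θ); with ω constant, a = ω²·d²x/dθ².
d²x/dθ² = −r cosθ − r²(cos2θ)/√u − r⁴ sin²2θ/(4u^{3/2}),  u = L² − r² sin²θ = 0.0191042 m².
Substituting r = 0.0433 m, L = 0.1423 m, θ = 128.6°: d²x/dθ² = +0.029703 m.
a = ω²·d²x/dθ² = (203.5)²·(+0.029703) = +1229.7 m/s²;  |a| = 1229.7 m/s².

1230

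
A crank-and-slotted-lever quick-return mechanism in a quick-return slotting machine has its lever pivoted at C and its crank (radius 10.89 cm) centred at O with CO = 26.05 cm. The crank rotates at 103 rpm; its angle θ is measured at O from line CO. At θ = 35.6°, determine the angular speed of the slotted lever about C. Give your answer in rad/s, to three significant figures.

ω = 10.79 rad/s (from 103 rpm).
Crank pin A relative to C: A = (d + r cosθ, r sinθ); lever angle φ = atan2(r sinθ, d + r cosθ).
Differentiating tanφ: φ̇ = rω(d cosθ + r)/(d² + r² + 2dr cosθ).
d² + r² + 2dr cosθ = |CA|² = 0.125852 m²;  d cosθ + r = +0.32071 m.
|ω_lever| = |0.1089·10.79·+0.32071| / 0.125852 = 2.9933 rad/s.

2.99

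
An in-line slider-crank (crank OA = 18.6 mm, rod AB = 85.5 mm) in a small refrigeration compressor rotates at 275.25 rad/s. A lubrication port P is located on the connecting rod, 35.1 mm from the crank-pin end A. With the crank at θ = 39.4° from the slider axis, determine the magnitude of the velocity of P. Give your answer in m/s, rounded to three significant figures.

4.19

ω = 275.2 rad/s.  Crank-pin speed |V_A| = rω = 5.1197 m/s, perpendicular to OA.
Rod angle: sinφ = −(r/L) sinθ ⇒ φ = -7.937°; ω_rod = −rω cosθ/√(L²−r²sin²θ) = -46.718 rad/s.
V_P = V_A + ω_rod × AP, with AP = 0.0351 m along the rod.
Components: V_Px = −rω sinθ − a·ω_rod·sinφ = -3.476 m/s;  V_Py = rω cosθ + a·ω_rod·cosφ = +2.332 m/s.
|V_P| = √(V_Px² + V_Py²) = 4.1858 m/s.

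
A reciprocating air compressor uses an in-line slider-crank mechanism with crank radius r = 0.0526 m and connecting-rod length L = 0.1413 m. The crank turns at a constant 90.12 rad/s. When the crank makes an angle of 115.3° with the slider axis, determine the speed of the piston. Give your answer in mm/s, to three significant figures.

3560

ω = 90.12 rad/s
For an in-line slider-crank, x = r cosθ + √(L² − r² sin²θ), so v = −rω sinθ·[1 + r cosθ/√(L² − r² sin²θ)].
With r = 0.0526 m, L = 0.1413 m, θ = 115.3°: √(L² − r² sin²θ) = 0.13306 m.
v = −0.0526·90.12·0.90408·[1 + 0.0526·-0.42736/0.13306] = -3.5616 m/s.
|v| = 3.5616 m/s = 3561.6 mm/s.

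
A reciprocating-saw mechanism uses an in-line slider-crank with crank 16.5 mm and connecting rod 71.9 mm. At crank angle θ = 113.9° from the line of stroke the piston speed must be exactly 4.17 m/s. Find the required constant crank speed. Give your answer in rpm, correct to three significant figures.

For an in-line slider-crank, |v_piston| = rω|sinθ|·[1 + r cosθ/√(L² − r² sin²θ)].
With r = 0.0165 m, L = 0.0719 m, θ = 113.9°: the bracketed kinematic factor |dx/dθ| = 0.013651 m.
ω = v/|dx/dθ| = 4.17/0.013651 = 305.48 rad/s.
N = 60ω/(2π) = 2917.1 rpm.

2920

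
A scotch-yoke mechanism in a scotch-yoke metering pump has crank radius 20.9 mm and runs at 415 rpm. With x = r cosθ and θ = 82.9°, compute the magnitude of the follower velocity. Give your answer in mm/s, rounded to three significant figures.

901

ω = 43.46 rad/s (from 415 rpm).
x = r cosθ ⇒ ẋ = −rω sinθ.
|v| = rω|sinθ| = 0.0209·43.46·|sin 82.9°| = 0.90132 m/s = 901.32 mm/s.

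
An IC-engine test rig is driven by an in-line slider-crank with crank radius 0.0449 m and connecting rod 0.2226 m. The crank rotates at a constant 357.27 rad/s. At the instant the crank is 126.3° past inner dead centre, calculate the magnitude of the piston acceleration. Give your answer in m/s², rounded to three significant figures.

ω = 357.3 rad/s
x(θ) = r cosθ + √(L² − r² sin²θ); with ω constant, a = ω²·d²x/dθ².
d²x/dθ² = −r cosθ − r²(cos2θ)/√u − r⁴ sin²2θ/(4u^{3/2}),  u = L² − r² sin²θ = 0.0482413 m².
Substituting r = 0.0449 m, L = 0.2226 m, θ = 126.3°: d²x/dθ² = +0.029239 m.
a = ω²·d²x/dθ² = (357.3)²·(+0.029239) = +3732.1 m/s²;  |a| = 3732.1 m/s².

3730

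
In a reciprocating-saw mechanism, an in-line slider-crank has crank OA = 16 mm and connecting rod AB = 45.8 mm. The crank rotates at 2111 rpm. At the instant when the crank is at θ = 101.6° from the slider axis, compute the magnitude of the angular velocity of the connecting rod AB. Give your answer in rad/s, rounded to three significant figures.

16.5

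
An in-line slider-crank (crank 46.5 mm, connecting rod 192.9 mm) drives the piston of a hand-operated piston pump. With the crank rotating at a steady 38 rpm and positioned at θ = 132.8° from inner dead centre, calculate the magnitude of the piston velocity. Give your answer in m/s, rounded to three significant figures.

ω = 2π·38/60 = 3.979 rad/s
For an in-line slider-crank, x = r cosθ + √(L² − r² sin²θ), so v = −rω sinθ·[1 + r cosθ/√(L² − r² sin²θ)].
With r = 0.0465 m, L = 0.1929 m, θ = 132.8°: √(L² − r² sin²θ) = 0.18986 m.
v = −0.0465·3.979·0.73373·[1 + 0.0465·-0.67944/0.18986] = -0.11318 m/s.
|v| = 0.11318 m/s.

0.113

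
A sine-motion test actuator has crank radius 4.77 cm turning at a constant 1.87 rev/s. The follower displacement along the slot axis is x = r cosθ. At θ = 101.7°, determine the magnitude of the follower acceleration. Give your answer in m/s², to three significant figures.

ω = 11.75 rad/s (from 1.87 rev/s).
x = r cosθ ⇒ ẍ = −rω² cosθ (ω constant).
|a| = rω²|cosθ| = 0.0477·(11.75)²·|cos 101.7°| = 1.3354 m/s².

1.34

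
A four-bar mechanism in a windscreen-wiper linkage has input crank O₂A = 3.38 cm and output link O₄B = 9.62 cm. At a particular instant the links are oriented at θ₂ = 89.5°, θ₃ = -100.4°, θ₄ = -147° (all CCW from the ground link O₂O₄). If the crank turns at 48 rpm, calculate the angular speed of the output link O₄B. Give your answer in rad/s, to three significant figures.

0.418

ω₂ = 5.027 rad/s (from 48 rpm).
Differentiating the loop-closure r₂e^{iθ₂}+r₃e^{iθ₃}=r₁+r₄e^{iθ₄} gives r₂ω₂e^{iθ₂}+r₃ω₃e^{iθ₃}=r₄ω₄e^{iθ₄}.
Eliminating the other unknown: ω₄ = r₂ω₂ sin(θ₂−θ₃) / [r₄ sin(θ₄−θ₃)].
Numerator sine = -0.17193; denominator sine = -0.72657.
Result = 0.0338·5.027·(-0.17193) / (0.0962·(-0.72657)) = +0.41791 rad/s; magnitude 0.41791 rad/s.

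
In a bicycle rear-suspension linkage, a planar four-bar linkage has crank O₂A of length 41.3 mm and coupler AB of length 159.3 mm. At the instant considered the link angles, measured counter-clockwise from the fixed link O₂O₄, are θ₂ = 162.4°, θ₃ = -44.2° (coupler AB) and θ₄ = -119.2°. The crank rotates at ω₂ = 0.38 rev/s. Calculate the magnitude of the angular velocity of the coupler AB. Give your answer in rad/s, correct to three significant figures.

ω₂ = 2.388 rad/s (from 0.38 rev/s).
Differentiating the loop-closure r₂e^{iθ₂}+r₃e^{iθ₃}=r₁+r₄e^{iθ₄} gives r₂ω₂e^{iθ₂}+r₃ω₃e^{iθ₃}=r₄ω₄e^{iθ₄}.
Eliminating the other unknown: ω₃ = r₂ω₂ sin(θ₄−θ₂) / [r₃ sin(θ₃−θ₄)].
Numerator sine = +0.97958; denominator sine = +0.96593.
Result = 0.0413·2.388·(+0.97958) / (0.1593·(+0.96593)) = +0.62776 rad/s; magnitude 0.62776 rad/s.

0.628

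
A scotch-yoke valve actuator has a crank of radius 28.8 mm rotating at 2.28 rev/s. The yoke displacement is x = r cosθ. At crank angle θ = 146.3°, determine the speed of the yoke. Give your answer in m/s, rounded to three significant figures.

ω = 14.33 rad/s (from 2.28 rev/s).
x = r cosθ ⇒ ẋ = −rω sinθ.
|v| = rω|sinθ| = 0.0288·14.33·|sin 146.3°| = 0.22892 m/s.

0.229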